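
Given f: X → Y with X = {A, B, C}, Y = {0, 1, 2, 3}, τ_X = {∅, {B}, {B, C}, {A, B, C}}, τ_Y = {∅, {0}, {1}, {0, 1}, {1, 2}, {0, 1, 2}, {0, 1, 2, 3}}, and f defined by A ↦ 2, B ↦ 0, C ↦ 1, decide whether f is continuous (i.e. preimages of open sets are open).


f is NOT continuous.

Compute f^{-1}(U) for each U ∈ τ_Y:
  U = ∅: f^{-1}(U) = ∅ ∈ τ_X ✓.
  U = {0}: f^{-1}(U) = {B} ∈ τ_X ✓.
  U = {1}: f^{-1}(U) = {C} ∉ τ_X ✗.
  U = {0, 1}: f^{-1}(U) = {B, C} ∈ τ_X ✓.
  U = {1, 2}: f^{-1}(U) = {A, C} ∉ τ_X ✗.
  U = {0, 1, 2}: f^{-1}(U) = {A, B, C} ∈ τ_X ✓.
  U = {0, 1, 2, 3}: f^{-1}(U) = {A, B, C} ∈ τ_X ✓.
Found U = {1} with f^{-1}(U) = {C} not in τ_X. Therefore f is NOT continuous.


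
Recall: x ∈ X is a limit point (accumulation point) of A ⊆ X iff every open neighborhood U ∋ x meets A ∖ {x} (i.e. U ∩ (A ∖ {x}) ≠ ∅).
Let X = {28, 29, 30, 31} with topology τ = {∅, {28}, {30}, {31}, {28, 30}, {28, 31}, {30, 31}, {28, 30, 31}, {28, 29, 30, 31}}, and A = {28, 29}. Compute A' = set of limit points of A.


A' = {29}

For each x ∈ X, list the open sets U ∈ τ with x ∈ U, then check whether U ∩ (A ∖ {x}) ≠ ∅ for every such U.
  x = 28: open {28} ∋ x has {28} ∩ (A ∖ {28}) = ∅, so x is NOT a limit point.
  x = 29: opens ∋ x are {28, 29, 30, 31}; each meets A ∖ {29}, so x IS a limit point.
  x = 30: open {30} ∋ x has {30} ∩ (A ∖ {30}) = ∅, so x is NOT a limit point.
  x = 31: open {31} ∋ x has {31} ∩ (A ∖ {31}) = ∅, so x is NOT a limit point.
Collecting: A' = {29}.


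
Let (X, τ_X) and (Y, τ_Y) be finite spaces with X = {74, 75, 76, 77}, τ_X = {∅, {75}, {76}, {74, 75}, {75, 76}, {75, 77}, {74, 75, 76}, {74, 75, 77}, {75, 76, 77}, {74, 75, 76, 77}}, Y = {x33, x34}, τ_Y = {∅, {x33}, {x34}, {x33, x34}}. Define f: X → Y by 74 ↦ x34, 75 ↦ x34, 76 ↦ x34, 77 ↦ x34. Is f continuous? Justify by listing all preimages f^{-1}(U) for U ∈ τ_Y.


f IS continuous.

Compute f^{-1}(U) for each U ∈ τ_Y:
  U = ∅: f^{-1}(U) = ∅ ∈ τ_X ✓.
  U = {x33}: f^{-1}(U) = ∅ ∈ τ_X ✓.
  U = {x34}: f^{-1}(U) = {74, 75, 76, 77} ∈ τ_X ✓.
  U = {x33, x34}: f^{-1}(U) = {74, 75, 76, 77} ∈ τ_X ✓.
Every preimage lies in τ_X, so f IS continuous.


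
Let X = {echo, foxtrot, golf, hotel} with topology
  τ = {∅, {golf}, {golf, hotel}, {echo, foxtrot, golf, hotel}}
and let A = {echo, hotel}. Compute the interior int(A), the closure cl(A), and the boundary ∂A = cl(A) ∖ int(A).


int(A) = ∅, cl(A) = {echo, foxtrot, hotel}, ∂A = {echo, foxtrot, hotel}.

Closed sets in (X, τ) are complements of opens:
  closed(X, τ) = {∅, {echo, foxtrot}, {echo, foxtrot, hotel}, {echo, foxtrot, golf, hotel}}.
int(A) = ⋃ {U ∈ τ : U ⊆ A}. Opens contained in A: ∅.
Taking the union of these: int(A) = ∅.
cl(A) = ⋂ {C closed : A ⊆ C}. Closed sets containing A: {echo, foxtrot, hotel}, {echo, foxtrot, golf, hotel}.
Intersecting these: cl(A) = {echo, foxtrot, hotel}.
∂A = cl(A) ∖ int(A) = {echo, foxtrot, hotel} ∖ ∅ = {echo, foxtrot, hotel}.


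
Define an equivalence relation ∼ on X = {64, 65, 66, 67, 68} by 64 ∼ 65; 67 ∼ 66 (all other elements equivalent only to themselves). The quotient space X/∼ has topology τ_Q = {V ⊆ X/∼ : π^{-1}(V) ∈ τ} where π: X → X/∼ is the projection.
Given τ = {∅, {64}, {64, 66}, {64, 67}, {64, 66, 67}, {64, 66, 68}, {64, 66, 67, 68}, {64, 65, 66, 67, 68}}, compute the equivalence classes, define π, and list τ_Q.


X/∼ = {[64=65], [66=67], [68]}; |τ_Q| = 2.

Equivalence classes: [64=65], [66=67], [68].
Quotient map π: X → X/∼ sends 64 ↦ [64=65], 65 ↦ [64=65], 66 ↦ [66=67], 67 ↦ [66=67], 68 ↦ [68].
For each subset V ⊆ X/∼, compute π^{-1}(V) ⊆ X and check whether π^{-1}(V) ∈ τ. V is open in τ_Q iff π^{-1}(V) ∈ τ.
  V = {}: π^{-1}(V) = ∅ ∈ τ ✓.
  V = {[64=65]}: π^{-1}(V) = {64, 65} ∉ τ ✗.
  V = {[66=67]}: π^{-1}(V) = {66, 67} ∉ τ ✗.
  V = {[64=65], [66=67]}: π^{-1}(V) = {64, 65, 66, 67} ∉ τ ✗.
  V = {[68]}: π^{-1}(V) = {68} ∉ τ ✗.
  V = {[64=65], [68]}: π^{-1}(V) = {64, 65, 68} ∉ τ ✗.
  V = {[66=67], [68]}: π^{-1}(V) = {66, 67, 68} ∉ τ ✗.
  V = {[64=65], [66=67], [68]}: π^{-1}(V) = {64, 65, 66, 67, 68} ∈ τ ✓.
Open sets in the quotient: τ_Q = {{}, {[64=65], [66=67], [68]}} (2 elements).


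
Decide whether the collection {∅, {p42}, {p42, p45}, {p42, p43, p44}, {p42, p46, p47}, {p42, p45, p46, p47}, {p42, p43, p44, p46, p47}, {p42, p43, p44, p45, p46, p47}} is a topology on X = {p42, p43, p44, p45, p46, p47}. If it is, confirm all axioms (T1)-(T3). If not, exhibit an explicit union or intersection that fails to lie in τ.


τ is NOT a topology on X.

Axiom (T1): ∅ ∈ τ? Yes; X ∈ τ? Yes.
Axiom (T2/T3): check pairwise unions and intersections of members of τ.
Counterexample for (T2): {p42, p45} ∪ {p42, p43, p44} = {p42, p43, p44, p45} ∉ τ. Therefore τ is NOT a topology.


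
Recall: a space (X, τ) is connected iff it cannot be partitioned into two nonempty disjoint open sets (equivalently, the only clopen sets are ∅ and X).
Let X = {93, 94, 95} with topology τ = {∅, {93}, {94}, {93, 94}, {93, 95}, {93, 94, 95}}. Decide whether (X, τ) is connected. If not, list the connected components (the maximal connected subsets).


(X, τ) is disconnected; components = [{94}, {93, 95}].

Find clopen sets (U ∈ τ with X ∖ U ∈ τ):
  U = ∅, X ∖ U = {93, 94, 95} — both open, so U is clopen.
  U = {94}, X ∖ U = {93, 95} — both open, so U is clopen.
  U = {93, 95}, X ∖ U = {94} — both open, so U is clopen.
  U = {93, 94, 95}, X ∖ U = ∅ — both open, so U is clopen.
Nontrivial clopen(s) exist: e.g. {93, 95}. So (X, τ) is disconnected.
Compute connected components by grouping points that agree on all clopens:
  component: {94}
  component: {93, 95}


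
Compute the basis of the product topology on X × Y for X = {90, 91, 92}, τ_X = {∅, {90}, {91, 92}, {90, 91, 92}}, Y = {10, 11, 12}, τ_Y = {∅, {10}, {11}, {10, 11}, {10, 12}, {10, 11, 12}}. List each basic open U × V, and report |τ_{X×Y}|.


Basis B = {∅ × ∅, {90} × {10}, {90} × {11}, {90} × {10, 11}, {90} × {10, 12}, {91, 92} × {10}, {91, 92} × {11}, {90} × {10, 11, 12}, {90, 91, 92} × {10}, {90, 91, 92} × {11}, {91, 92} × {10, 11}, {91, 92} × {10, 12}, {90, 91, 92} × {10, 11}, {90, 91, 92} × {10, 12}, {91, 92} × {10, 11, 12}, {90, 91, 92} × {10, 11, 12}}; |τ_{X×Y}| = 36.

Enumerate products U × V with U ∈ τ_X, V ∈ τ_Y (deduplicated):
  ∅ × ∅ = {} (∅)
  {90} × {10} = {(90,10)}
  {90} × {11} = {(90,11)}
  {90} × {10, 11} = {(90,10), (90,11)}
  {90} × {10, 12} = {(90,10), (90,12)}
  {91, 92} × {10} = {(91,10), (92,10)}
  {91, 92} × {11} = {(91,11), (92,11)}
  {90} × {10, 11, 12} = {(90,10), (90,11), (90,12)}
  {90, 91, 92} × {10} = {(90,10), (91,10), (92,10)}
  {90, 91, 92} × {11} = {(90,11), (91,11), (92,11)}
  {91, 92} × {10, 11} = {(91,10), (91,11), (92,10), (92,11)}
  {91, 92} × {10, 12} = {(91,10), (91,12), (92,10), (92,12)}
  {90, 91, 92} × {10, 11} = {(90,10), (90,11), (91,10), (91,11), (92,10), (92,11)}
  {90, 91, 92} × {10, 12} = {(90,10), (90,12), (91,10), (91,12), (92,10), (92,12)}
  {91, 92} × {10, 11, 12} = {(91,10), (91,11), (91,12), (92,10), (92,11), (92,12)}
  {90, 91, 92} × {10, 11, 12} = {(90,10), (90,11), (90,12), (91,10), (91,11), (91,12), (92,10), (92,11), (92,12)}
These 16 distinct sets form the basis B.
Close under arbitrary unions to get τ_{X×Y}; counting gives |τ_{X×Y}| = 36.


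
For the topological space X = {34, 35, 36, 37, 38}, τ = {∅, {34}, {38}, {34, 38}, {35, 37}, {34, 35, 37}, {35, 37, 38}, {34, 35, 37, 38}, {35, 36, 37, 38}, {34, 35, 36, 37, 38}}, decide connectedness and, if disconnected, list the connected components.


(X, τ) is disconnected; components = [{34}, {35, 36, 37, 38}].

Find clopen sets (U ∈ τ with X ∖ U ∈ τ):
  U = ∅, X ∖ U = {34, 35, 36, 37, 38} — both open, so U is clopen.
  U = {34}, X ∖ U = {35, 36, 37, 38} — both open, so U is clopen.
  U = {35, 36, 37, 38}, X ∖ U = {34} — both open, so U is clopen.
  U = {34, 35, 36, 37, 38}, X ∖ U = ∅ — both open, so U is clopen.
Nontrivial clopen(s) exist: e.g. {34}. So (X, τ) is disconnected.
Compute connected components by grouping points that agree on all clopens:
  component: {34}
  component: {35, 36, 37, 38}


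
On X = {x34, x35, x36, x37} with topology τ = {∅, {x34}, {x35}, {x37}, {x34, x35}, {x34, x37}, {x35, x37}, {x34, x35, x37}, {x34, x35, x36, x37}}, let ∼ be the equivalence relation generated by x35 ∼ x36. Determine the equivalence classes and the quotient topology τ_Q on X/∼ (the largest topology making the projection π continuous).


X/∼ = {[x34], [x35=x36], [x37]}; |τ_Q| = 5.

Equivalence classes: [x34], [x35=x36], [x37].
Quotient map π: X → X/∼ sends x34 ↦ [x34], x35 ↦ [x35=x36], x36 ↦ [x35=x36], x37 ↦ [x37].
For each subset V ⊆ X/∼, compute π^{-1}(V) ⊆ X and check whether π^{-1}(V) ∈ τ. V is open in τ_Q iff π^{-1}(V) ∈ τ.
  V = {}: π^{-1}(V) = ∅ ∈ τ ✓.
  V = {[x34]}: π^{-1}(V) = {x34} ∈ τ ✓.
  V = {[x35=x36]}: π^{-1}(V) = {x35, x36} ∉ τ ✗.
  V = {[x34], [x35=x36]}: π^{-1}(V) = {x34, x35, x36} ∉ τ ✗.
  V = {[x37]}: π^{-1}(V) = {x37} ∈ τ ✓.
  V = {[x34], [x37]}: π^{-1}(V) = {x34, x37} ∈ τ ✓.
  V = {[x35=x36], [x37]}: π^{-1}(V) = {x35, x36, x37} ∉ τ ✗.
  V = {[x34], [x35=x36], [x37]}: π^{-1}(V) = {x34, x35, x36, x37} ∈ τ ✓.
Open sets in the quotient: τ_Q = {{}, {[x34]}, {[x37]}, {[x34], [x37]}, {[x34], [x35=x36], [x37]}} (5 elements).


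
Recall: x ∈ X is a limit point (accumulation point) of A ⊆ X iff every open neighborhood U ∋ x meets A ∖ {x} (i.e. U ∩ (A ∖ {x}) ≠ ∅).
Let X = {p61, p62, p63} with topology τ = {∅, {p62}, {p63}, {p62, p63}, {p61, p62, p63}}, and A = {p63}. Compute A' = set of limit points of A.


A' = {p61}

For each x ∈ X, list the open sets U ∈ τ with x ∈ U, then check whether U ∩ (A ∖ {x}) ≠ ∅ for every such U.
  x = p61: opens ∋ x are {p61, p62, p63}; each meets A ∖ {p61}, so x IS a limit point.
  x = p62: open {p62} ∋ x has {p62} ∩ (A ∖ {p62}) = ∅, so x is NOT a limit point.
  x = p63: open {p63} ∋ x has {p63} ∩ (A ∖ {p63}) = ∅, so x is NOT a limit point.
Collecting: A' = {p61}.


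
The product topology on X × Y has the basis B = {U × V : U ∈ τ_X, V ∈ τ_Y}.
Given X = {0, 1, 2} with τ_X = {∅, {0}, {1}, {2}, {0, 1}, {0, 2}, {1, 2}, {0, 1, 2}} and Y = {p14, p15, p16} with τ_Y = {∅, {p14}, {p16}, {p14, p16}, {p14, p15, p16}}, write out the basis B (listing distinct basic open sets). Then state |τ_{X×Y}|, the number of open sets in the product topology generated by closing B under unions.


Basis B = {∅ × ∅, {0} × {p14}, {0} × {p16}, {1} × {p14}, {1} × {p16}, {2} × {p14}, {2} × {p16}, {0} × {p14, p16}, {0, 1} × {p14}, {0, 2} × {p14}, {0, 1} × {p16}, {0, 2} × {p16}, {1} × {p14, p16}, {1, 2} × {p14}, {1, 2} × {p16}, {2} × {p14, p16}, {0} × {p14, p15, p16}, {0, 1, 2} × {p14}, {0, 1, 2} × {p16}, {1} × {p14, p15, p16}, {2} × {p14, p15, p16}, {0, 1} × {p14, p16}, {0, 2} × {p14, p16}, {1, 2} × {p14, p16}, {0, 1} × {p14, p15, p16}, {0, 2} × {p14, p15, p16}, {0, 1, 2} × {p14, p16}, {1, 2} × {p14, p15, p16}, {0, 1, 2} × {p14, p15, p16}}; |τ_{X×Y}| = 125.

Enumerate products U × V with U ∈ τ_X, V ∈ τ_Y (deduplicated):
  ∅ × ∅ = {} (∅)
  {0} × {p14} = {(0,p14)}
  {0} × {p16} = {(0,p16)}
  {1} × {p14} = {(1,p14)}
  {1} × {p16} = {(1,p16)}
  {2} × {p14} = {(2,p14)}
  {2} × {p16} = {(2,p16)}
  {0} × {p14, p16} = {(0,p14), (0,p16)}
  {0, 1} × {p14} = {(0,p14), (1,p14)}
  {0, 2} × {p14} = {(0,p14), (2,p14)}
  {0, 1} × {p16} = {(0,p16), (1,p16)}
  {0, 2} × {p16} = {(0,p16), (2,p16)}
  {1} × {p14, p16} = {(1,p14), (1,p16)}
  {1, 2} × {p14} = {(1,p14), (2,p14)}
  {1, 2} × {p16} = {(1,p16), (2,p16)}
  {2} × {p14, p16} = {(2,p14), (2,p16)}
  {0} × {p14, p15, p16} = {(0,p14), (0,p15), (0,p16)}
  {0, 1, 2} × {p14} = {(0,p14), (1,p14), (2,p14)}
  {0, 1, 2} × {p16} = {(0,p16), (1,p16), (2,p16)}
  {1} × {p14, p15, p16} = {(1,p14), (1,p15), (1,p16)}
  {2} × {p14, p15, p16} = {(2,p14), (2,p15), (2,p16)}
  {0, 1} × {p14, p16} = {(0,p14), (0,p16), (1,p14), (1,p16)}
  {0, 2} × {p14, p16} = {(0,p14), (0,p16), (2,p14), (2,p16)}
  {1, 2} × {p14, p16} = {(1,p14), (1,p16), (2,p14), (2,p16)}
  {0, 1} × {p14, p15, p16} = {(0,p14), (0,p15), (0,p16), (1,p14), (1,p15), (1,p16)}
  {0, 2} × {p14, p15, p16} = {(0,p14), (0,p15), (0,p16), (2,p14), (2,p15), (2,p16)}
  {0, 1, 2} × {p14, p16} = {(0,p14), (0,p16), (1,p14), (1,p16), (2,p14), (2,p16)}
  {1, 2} × {p14, p15, p16} = {(1,p14), (1,p15), (1,p16), (2,p14), (2,p15), (2,p16)}
  {0, 1, 2} × {p14, p15, p16} = {(0,p14), (0,p15), (0,p16), (1,p14), (1,p15), (1,p16), (2,p14), (2,p15), (2,p16)}
These 29 distinct sets form the basis B.
Close under arbitrary unions to get τ_{X×Y}; counting gives |τ_{X×Y}| = 125.


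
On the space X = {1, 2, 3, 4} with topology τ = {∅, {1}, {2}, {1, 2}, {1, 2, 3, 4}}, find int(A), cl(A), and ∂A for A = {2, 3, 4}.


int(A) = {2}, cl(A) = {2, 3, 4}, ∂A = {3, 4}.

Closed sets in (X, τ) are complements of opens:
  closed(X, τ) = {∅, {3, 4}, {1, 3, 4}, {2, 3, 4}, {1, 2, 3, 4}}.
int(A) = ⋃ {U ∈ τ : U ⊆ A}. Opens contained in A: ∅, {2}.
Taking the union of these: int(A) = {2}.
cl(A) = ⋂ {C closed : A ⊆ C}. Closed sets containing A: {2, 3, 4}, {1, 2, 3, 4}.
Intersecting these: cl(A) = {2, 3, 4}.
∂A = cl(A) ∖ int(A) = {2, 3, 4} ∖ {2} = {3, 4}.


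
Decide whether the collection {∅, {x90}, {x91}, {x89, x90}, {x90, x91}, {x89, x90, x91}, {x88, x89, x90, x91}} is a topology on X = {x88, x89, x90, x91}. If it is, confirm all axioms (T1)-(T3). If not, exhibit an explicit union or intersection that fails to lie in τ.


τ IS a topology on X.

Axiom (T1): ∅ ∈ τ? Yes; X ∈ τ? Yes.
Axiom (T2/T3): check pairwise unions and intersections of members of τ.
All pairwise intersections and unions checked — each lies in τ. Therefore τ satisfies (T1), (T2), (T3): it IS a topology on X.


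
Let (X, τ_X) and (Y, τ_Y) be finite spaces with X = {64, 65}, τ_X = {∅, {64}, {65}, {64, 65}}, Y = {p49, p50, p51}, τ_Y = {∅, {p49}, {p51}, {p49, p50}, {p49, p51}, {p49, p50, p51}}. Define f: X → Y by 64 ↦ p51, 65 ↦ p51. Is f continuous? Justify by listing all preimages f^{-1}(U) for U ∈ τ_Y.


f IS continuous.

Compute f^{-1}(U) for each U ∈ τ_Y:
  U = ∅: f^{-1}(U) = ∅ ∈ τ_X ✓.
  U = {p49}: f^{-1}(U) = ∅ ∈ τ_X ✓.
  U = {p51}: f^{-1}(U) = {64, 65} ∈ τ_X ✓.
  U = {p49, p50}: f^{-1}(U) = ∅ ∈ τ_X ✓.
  U = {p49, p51}: f^{-1}(U) = {64, 65} ∈ τ_X ✓.
  U = {p49, p50, p51}: f^{-1}(U) = {64, 65} ∈ τ_X ✓.
Every preimage lies in τ_X, so f IS continuous.


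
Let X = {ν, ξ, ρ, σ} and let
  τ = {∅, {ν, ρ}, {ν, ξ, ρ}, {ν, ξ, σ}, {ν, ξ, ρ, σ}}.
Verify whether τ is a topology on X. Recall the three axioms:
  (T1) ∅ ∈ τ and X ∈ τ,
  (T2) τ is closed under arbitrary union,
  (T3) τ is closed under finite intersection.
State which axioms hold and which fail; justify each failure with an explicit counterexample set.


τ is NOT a topology on X.

Axiom (T1): ∅ ∈ τ? Yes; X ∈ τ? Yes.
Axiom (T2/T3): check pairwise unions and intersections of members of τ.
Counterexample for (T3): {ν, ρ} ∩ {ν, ξ, σ} = {ν} ∉ τ. Therefore τ is NOT a topology.


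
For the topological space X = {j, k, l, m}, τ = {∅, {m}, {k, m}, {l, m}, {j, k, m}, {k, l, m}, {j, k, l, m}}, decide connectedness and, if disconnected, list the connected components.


(X, τ) is connected.

Find clopen sets (U ∈ τ with X ∖ U ∈ τ):
  U = ∅, X ∖ U = {j, k, l, m} — both open, so U is clopen.
  U = {j, k, l, m}, X ∖ U = ∅ — both open, so U is clopen.
Only trivial clopens (∅ and X) exist, so (X, τ) is connected.
Compute connected components by grouping points that agree on all clopens:
  component: {j, k, l, m}


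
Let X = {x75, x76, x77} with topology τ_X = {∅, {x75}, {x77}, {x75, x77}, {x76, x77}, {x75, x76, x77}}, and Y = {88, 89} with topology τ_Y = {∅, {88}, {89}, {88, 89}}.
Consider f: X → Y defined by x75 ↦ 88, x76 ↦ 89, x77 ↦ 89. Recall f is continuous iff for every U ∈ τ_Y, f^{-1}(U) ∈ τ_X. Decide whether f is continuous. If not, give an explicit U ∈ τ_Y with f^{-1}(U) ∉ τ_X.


f IS continuous.

Compute f^{-1}(U) for each U ∈ τ_Y:
  U = ∅: f^{-1}(U) = ∅ ∈ τ_X ✓.
  U = {88}: f^{-1}(U) = {x75} ∈ τ_X ✓.
  U = {89}: f^{-1}(U) = {x76, x77} ∈ τ_X ✓.
  U = {88, 89}: f^{-1}(U) = {x75, x76, x77} ∈ τ_X ✓.
Every preimage lies in τ_X, so f IS continuous.


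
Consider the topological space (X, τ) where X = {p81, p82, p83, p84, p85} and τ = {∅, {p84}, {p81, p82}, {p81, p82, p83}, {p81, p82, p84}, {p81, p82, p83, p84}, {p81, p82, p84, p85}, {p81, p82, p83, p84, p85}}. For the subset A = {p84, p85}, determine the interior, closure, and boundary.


int(A) = {p84}, cl(A) = {p84, p85}, ∂A = {p85}.

Closed sets in (X, τ) are complements of opens:
  closed(X, τ) = {∅, {p83}, {p85}, {p83, p85}, {p84, p85}, {p83, p84, p85}, {p81, p82, p83, p85}, {p81, p82, p83, p84, p85}}.
int(A) = ⋃ {U ∈ τ : U ⊆ A}. Opens contained in A: ∅, {p84}.
Taking the union of these: int(A) = {p84}.
cl(A) = ⋂ {C closed : A ⊆ C}. Closed sets containing A: {p84, p85}, {p83, p84, p85}, {p81, p82, p83, p84, p85}.
Intersecting these: cl(A) = {p84, p85}.
∂A = cl(A) ∖ int(A) = {p84, p85} ∖ {p84} = {p85}.


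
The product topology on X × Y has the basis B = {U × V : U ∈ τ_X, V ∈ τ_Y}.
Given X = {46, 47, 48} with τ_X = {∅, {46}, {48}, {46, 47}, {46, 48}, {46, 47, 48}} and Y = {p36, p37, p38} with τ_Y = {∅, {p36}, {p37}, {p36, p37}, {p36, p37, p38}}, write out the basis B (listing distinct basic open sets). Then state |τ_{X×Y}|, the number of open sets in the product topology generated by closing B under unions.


Basis B = {∅ × ∅, {46} × {p36}, {46} × {p37}, {48} × {p36}, {48} × {p37}, {46} × {p36, p37}, {46, 47} × {p36}, {46, 48} × {p36}, {46, 47} × {p37}, {46, 48} × {p37}, {48} × {p36, p37}, {46} × {p36, p37, p38}, {46, 47, 48} × {p36}, {46, 47, 48} × {p37}, {48} × {p36, p37, p38}, {46, 47} × {p36, p37}, {46, 48} × {p36, p37}, {46, 47} × {p36, p37, p38}, {46, 48} × {p36, p37, p38}, {46, 47, 48} × {p36, p37}, {46, 47, 48} × {p36, p37, p38}}; |τ_{X×Y}| = 70.

Enumerate products U × V with U ∈ τ_X, V ∈ τ_Y (deduplicated):
  ∅ × ∅ = {} (∅)
  {46} × {p36} = {(46,p36)}
  {46} × {p37} = {(46,p37)}
  {48} × {p36} = {(48,p36)}
  {48} × {p37} = {(48,p37)}
  {46} × {p36, p37} = {(46,p36), (46,p37)}
  {46, 47} × {p36} = {(46,p36), (47,p36)}
  {46, 48} × {p36} = {(46,p36), (48,p36)}
  {46, 47} × {p37} = {(46,p37), (47,p37)}
  {46, 48} × {p37} = {(46,p37), (48,p37)}
  {48} × {p36, p37} = {(48,p36), (48,p37)}
  {46} × {p36, p37, p38} = {(46,p36), (46,p37), (46,p38)}
  {46, 47, 48} × {p36} = {(46,p36), (47,p36), (48,p36)}
  {46, 47, 48} × {p37} = {(46,p37), (47,p37), (48,p37)}
  {48} × {p36, p37, p38} = {(48,p36), (48,p37), (48,p38)}
  {46, 47} × {p36, p37} = {(46,p36), (46,p37), (47,p36), (47,p37)}
  {46, 48} × {p36, p37} = {(46,p36), (46,p37), (48,p36), (48,p37)}
  {46, 47} × {p36, p37, p38} = {(46,p36), (46,p37), (46,p38), (47,p36), (47,p37), (47,p38)}
  {46, 48} × {p36, p37, p38} = {(46,p36), (46,p37), (46,p38), (48,p36), (48,p37), (48,p38)}
  {46, 47, 48} × {p36, p37} = {(46,p36), (46,p37), (47,p36), (47,p37), (48,p36), (48,p37)}
  {46, 47, 48} × {p36, p37, p38} = {(46,p36), (46,p37), (46,p38), (47,p36), (47,p37), (47,p38), (48,p36), (48,p37), (48,p38)}
These 21 distinct sets form the basis B.
Close under arbitrary unions to get τ_{X×Y}; counting gives |τ_{X×Y}| = 70.


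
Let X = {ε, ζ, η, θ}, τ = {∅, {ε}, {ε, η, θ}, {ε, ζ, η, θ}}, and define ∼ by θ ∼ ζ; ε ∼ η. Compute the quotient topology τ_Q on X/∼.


X/∼ = {[ε=η], [ζ=θ]}; |τ_Q| = 2.

Equivalence classes: [ε=η], [ζ=θ].
Quotient map π: X → X/∼ sends ε ↦ [ε=η], ζ ↦ [ζ=θ], η ↦ [ε=η], θ ↦ [ζ=θ].
For each subset V ⊆ X/∼, compute π^{-1}(V) ⊆ X and check whether π^{-1}(V) ∈ τ. V is open in τ_Q iff π^{-1}(V) ∈ τ.
  V = {}: π^{-1}(V) = ∅ ∈ τ ✓.
  V = {[ε=η]}: π^{-1}(V) = {ε, η} ∉ τ ✗.
  V = {[ζ=θ]}: π^{-1}(V) = {ζ, θ} ∉ τ ✗.
  V = {[ε=η], [ζ=θ]}: π^{-1}(V) = {ε, ζ, η, θ} ∈ τ ✓.
Open sets in the quotient: τ_Q = {{}, {[ε=η], [ζ=θ]}} (2 elements).


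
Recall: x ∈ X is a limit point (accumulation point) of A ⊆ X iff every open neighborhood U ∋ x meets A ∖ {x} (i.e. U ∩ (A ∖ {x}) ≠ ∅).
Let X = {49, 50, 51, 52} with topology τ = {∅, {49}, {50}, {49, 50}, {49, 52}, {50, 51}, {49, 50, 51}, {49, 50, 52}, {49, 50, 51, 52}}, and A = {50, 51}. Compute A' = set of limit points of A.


A' = {51}

For each x ∈ X, list the open sets U ∈ τ with x ∈ U, then check whether U ∩ (A ∖ {x}) ≠ ∅ for every such U.
  x = 49: open {49} ∋ x has {49} ∩ (A ∖ {49}) = ∅, so x is NOT a limit point.
  x = 50: open {50} ∋ x has {50} ∩ (A ∖ {50}) = ∅, so x is NOT a limit point.
  x = 51: opens ∋ x are {50, 51}, {49, 50, 51}, {49, 50, 51, 52}; each meets A ∖ {51}, so x IS a limit point.
  x = 52: open {49, 52} ∋ x has {49, 52} ∩ (A ∖ {52}) = ∅, so x is NOT a limit point.
Collecting: A' = {51}.


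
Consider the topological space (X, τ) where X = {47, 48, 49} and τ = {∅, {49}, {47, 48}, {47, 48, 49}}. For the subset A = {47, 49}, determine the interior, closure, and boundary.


int(A) = {49}, cl(A) = {47, 48, 49}, ∂A = {47, 48}.

Closed sets in (X, τ) are complements of opens:
  closed(X, τ) = {∅, {49}, {47, 48}, {47, 48, 49}}.
int(A) = ⋃ {U ∈ τ : U ⊆ A}. Opens contained in A: ∅, {49}.
Taking the union of these: int(A) = {49}.
cl(A) = ⋂ {C closed : A ⊆ C}. Closed sets containing A: {47, 48, 49}.
Intersecting these: cl(A) = {47, 48, 49}.
∂A = cl(A) ∖ int(A) = {47, 48, 49} ∖ {49} = {47, 48}.


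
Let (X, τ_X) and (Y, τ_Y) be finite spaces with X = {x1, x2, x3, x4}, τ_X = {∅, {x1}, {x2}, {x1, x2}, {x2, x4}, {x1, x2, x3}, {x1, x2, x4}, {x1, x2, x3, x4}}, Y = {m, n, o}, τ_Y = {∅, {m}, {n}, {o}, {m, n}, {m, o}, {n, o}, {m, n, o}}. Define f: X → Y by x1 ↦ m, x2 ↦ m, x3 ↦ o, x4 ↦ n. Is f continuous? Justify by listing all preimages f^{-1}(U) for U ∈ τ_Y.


f is NOT continuous.

Compute f^{-1}(U) for each U ∈ τ_Y:
  U = ∅: f^{-1}(U) = ∅ ∈ τ_X ✓.
  U = {m}: f^{-1}(U) = {x1, x2} ∈ τ_X ✓.
  U = {n}: f^{-1}(U) = {x4} ∉ τ_X ✗.
  U = {o}: f^{-1}(U) = {x3} ∉ τ_X ✗.
  U = {m, n}: f^{-1}(U) = {x1, x2, x4} ∈ τ_X ✓.
  U = {m, o}: f^{-1}(U) = {x1, x2, x3} ∈ τ_X ✓.
  U = {n, o}: f^{-1}(U) = {x3, x4} ∉ τ_X ✗.
  U = {m, n, o}: f^{-1}(U) = {x1, x2, x3, x4} ∈ τ_X ✓.
Found U = {n} with f^{-1}(U) = {x4} not in τ_X. Therefore f is NOT continuous.


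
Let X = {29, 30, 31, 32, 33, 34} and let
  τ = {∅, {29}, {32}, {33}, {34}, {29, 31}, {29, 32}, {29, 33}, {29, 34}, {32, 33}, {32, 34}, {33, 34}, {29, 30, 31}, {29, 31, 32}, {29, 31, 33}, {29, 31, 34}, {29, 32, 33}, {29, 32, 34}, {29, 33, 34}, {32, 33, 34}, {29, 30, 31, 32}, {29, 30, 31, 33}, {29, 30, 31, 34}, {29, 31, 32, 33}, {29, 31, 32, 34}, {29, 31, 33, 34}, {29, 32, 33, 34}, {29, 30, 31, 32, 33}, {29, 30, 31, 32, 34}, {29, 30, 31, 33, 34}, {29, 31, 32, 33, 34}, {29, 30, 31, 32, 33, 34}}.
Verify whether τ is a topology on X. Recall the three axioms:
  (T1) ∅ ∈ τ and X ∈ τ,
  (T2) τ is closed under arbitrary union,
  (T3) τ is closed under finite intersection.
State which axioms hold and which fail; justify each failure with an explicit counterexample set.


τ IS a topology on X.

Axiom (T1): ∅ ∈ τ? Yes; X ∈ τ? Yes.
Axiom (T2/T3): check pairwise unions and intersections of members of τ.
All pairwise intersections and unions checked — each lies in τ. Therefore τ satisfies (T1), (T2), (T3): it IS a topology on X.


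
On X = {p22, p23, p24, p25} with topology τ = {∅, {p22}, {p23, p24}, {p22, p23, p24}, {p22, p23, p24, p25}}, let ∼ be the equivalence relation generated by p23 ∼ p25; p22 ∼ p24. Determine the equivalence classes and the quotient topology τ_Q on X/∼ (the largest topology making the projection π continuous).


X/∼ = {[p22=p24], [p23=p25]}; |τ_Q| = 2.

Equivalence classes: [p22=p24], [p23=p25].
Quotient map π: X → X/∼ sends p22 ↦ [p22=p24], p23 ↦ [p23=p25], p24 ↦ [p22=p24], p25 ↦ [p23=p25].
For each subset V ⊆ X/∼, compute π^{-1}(V) ⊆ X and check whether π^{-1}(V) ∈ τ. V is open in τ_Q iff π^{-1}(V) ∈ τ.
  V = {}: π^{-1}(V) = ∅ ∈ τ ✓.
  V = {[p22=p24]}: π^{-1}(V) = {p22, p24} ∉ τ ✗.
  V = {[p23=p25]}: π^{-1}(V) = {p23, p25} ∉ τ ✗.
  V = {[p22=p24], [p23=p25]}: π^{-1}(V) = {p22, p23, p24, p25} ∈ τ ✓.
Open sets in the quotient: τ_Q = {{}, {[p22=p24], [p23=p25]}} (2 elements).


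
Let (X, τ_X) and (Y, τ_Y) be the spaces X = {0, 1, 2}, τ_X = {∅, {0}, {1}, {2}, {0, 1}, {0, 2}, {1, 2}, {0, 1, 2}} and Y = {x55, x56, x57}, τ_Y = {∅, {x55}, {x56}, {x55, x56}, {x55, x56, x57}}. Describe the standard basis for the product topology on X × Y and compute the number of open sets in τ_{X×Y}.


Basis B = {∅ × ∅, {0} × {x55}, {0} × {x56}, {1} × {x55}, {1} × {x56}, {2} × {x55}, {2} × {x56}, {0} × {x55, x56}, {0, 1} × {x55}, {0, 2} × {x55}, {0, 1} × {x56}, {0, 2} × {x56}, {1} × {x55, x56}, {1, 2} × {x55}, {1, 2} × {x56}, {2} × {x55, x56}, {0} × {x55, x56, x57}, {0, 1, 2} × {x55}, {0, 1, 2} × {x56}, {1} × {x55, x56, x57}, {2} × {x55, x56, x57}, {0, 1} × {x55, x56}, {0, 2} × {x55, x56}, {1, 2} × {x55, x56}, {0, 1} × {x55, x56, x57}, {0, 2} × {x55, x56, x57}, {0, 1, 2} × {x55, x56}, {1, 2} × {x55, x56, x57}, {0, 1, 2} × {x55, x56, x57}}; |τ_{X×Y}| = 125.

Enumerate products U × V with U ∈ τ_X, V ∈ τ_Y (deduplicated):
  ∅ × ∅ = {} (∅)
  {0} × {x55} = {(0,x55)}
  {0} × {x56} = {(0,x56)}
  {1} × {x55} = {(1,x55)}
  {1} × {x56} = {(1,x56)}
  {2} × {x55} = {(2,x55)}
  {2} × {x56} = {(2,x56)}
  {0} × {x55, x56} = {(0,x55), (0,x56)}
  {0, 1} × {x55} = {(0,x55), (1,x55)}
  {0, 2} × {x55} = {(0,x55), (2,x55)}
  {0, 1} × {x56} = {(0,x56), (1,x56)}
  {0, 2} × {x56} = {(0,x56), (2,x56)}
  {1} × {x55, x56} = {(1,x55), (1,x56)}
  {1, 2} × {x55} = {(1,x55), (2,x55)}
  {1, 2} × {x56} = {(1,x56), (2,x56)}
  {2} × {x55, x56} = {(2,x55), (2,x56)}
  {0} × {x55, x56, x57} = {(0,x55), (0,x56), (0,x57)}
  {0, 1, 2} × {x55} = {(0,x55), (1,x55), (2,x55)}
  {0, 1, 2} × {x56} = {(0,x56), (1,x56), (2,x56)}
  {1} × {x55, x56, x57} = {(1,x55), (1,x56), (1,x57)}
  {2} × {x55, x56, x57} = {(2,x55), (2,x56), (2,x57)}
  {0, 1} × {x55, x56} = {(0,x55), (0,x56), (1,x55), (1,x56)}
  {0, 2} × {x55, x56} = {(0,x55), (0,x56), (2,x55), (2,x56)}
  {1, 2} × {x55, x56} = {(1,x55), (1,x56), (2,x55), (2,x56)}
  {0, 1} × {x55, x56, x57} = {(0,x55), (0,x56), (0,x57), (1,x55), (1,x56), (1,x57)}
  {0, 2} × {x55, x56, x57} = {(0,x55), (0,x56), (0,x57), (2,x55), (2,x56), (2,x57)}
  {0, 1, 2} × {x55, x56} = {(0,x55), (0,x56), (1,x55), (1,x56), (2,x55), (2,x56)}
  {1, 2} × {x55, x56, x57} = {(1,x55), (1,x56), (1,x57), (2,x55), (2,x56), (2,x57)}
  {0, 1, 2} × {x55, x56, x57} = {(0,x55), (0,x56), (0,x57), (1,x55), (1,x56), (1,x57), (2,x55), (2,x56), (2,x57)}
These 29 distinct sets form the basis B.
Close under arbitrary unions to get τ_{X×Y}; counting gives |τ_{X×Y}| = 125.


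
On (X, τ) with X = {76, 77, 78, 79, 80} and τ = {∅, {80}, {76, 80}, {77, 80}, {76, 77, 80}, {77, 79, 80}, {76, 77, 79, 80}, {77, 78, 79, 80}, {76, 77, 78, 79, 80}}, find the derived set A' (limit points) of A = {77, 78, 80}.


A' = {76, 77, 78, 79}

For each x ∈ X, list the open sets U ∈ τ with x ∈ U, then check whether U ∩ (A ∖ {x}) ≠ ∅ for every such U.
  x = 76: opens ∋ x are {76, 80}, {76, 77, 80}, {76, 77, 79, 80}, {76, 77, 78, 79, 80}; each meets A ∖ {76}, so x IS a limit point.
  x = 77: opens ∋ x are {77, 80}, {76, 77, 80}, {77, 79, 80}, {76, 77, 79, 80}, {77, 78, 79, 80}, {76, 77, 78, 79, 80}; each meets A ∖ {77}, so x IS a limit point.
  x = 78: opens ∋ x are {77, 78, 79, 80}, {76, 77, 78, 79, 80}; each meets A ∖ {78}, so x IS a limit point.
  x = 79: opens ∋ x are {77, 79, 80}, {76, 77, 79, 80}, {77, 78, 79, 80}, {76, 77, 78, 79, 80}; each meets A ∖ {79}, so x IS a limit point.
  x = 80: open {80} ∋ x has {80} ∩ (A ∖ {80}) = ∅, so x is NOT a limit point.
Collecting: A' = {76, 77, 78, 79}.


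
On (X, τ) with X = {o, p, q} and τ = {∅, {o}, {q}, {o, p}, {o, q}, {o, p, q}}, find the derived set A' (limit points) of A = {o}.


A' = {p}

For each x ∈ X, list the open sets U ∈ τ with x ∈ U, then check whether U ∩ (A ∖ {x}) ≠ ∅ for every such U.
  x = o: open {o} ∋ x has {o} ∩ (A ∖ {o}) = ∅, so x is NOT a limit point.
  x = p: opens ∋ x are {o, p}, {o, p, q}; each meets A ∖ {p}, so x IS a limit point.
  x = q: open {q} ∋ x has {q} ∩ (A ∖ {q}) = ∅, so x is NOT a limit point.
Collecting: A' = {p}.


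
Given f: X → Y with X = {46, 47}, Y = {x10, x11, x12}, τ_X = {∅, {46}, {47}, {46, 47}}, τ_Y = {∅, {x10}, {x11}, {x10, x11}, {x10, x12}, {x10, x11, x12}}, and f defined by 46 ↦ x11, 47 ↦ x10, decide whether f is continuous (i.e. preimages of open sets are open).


f IS continuous.

Compute f^{-1}(U) for each U ∈ τ_Y:
  U = ∅: f^{-1}(U) = ∅ ∈ τ_X ✓.
  U = {x10}: f^{-1}(U) = {47} ∈ τ_X ✓.
  U = {x11}: f^{-1}(U) = {46} ∈ τ_X ✓.
  U = {x10, x11}: f^{-1}(U) = {46, 47} ∈ τ_X ✓.
  U = {x10, x12}: f^{-1}(U) = {47} ∈ τ_X ✓.
  U = {x10, x11, x12}: f^{-1}(U) = {46, 47} ∈ τ_X ✓.
Every preimage lies in τ_X, so f IS continuous.


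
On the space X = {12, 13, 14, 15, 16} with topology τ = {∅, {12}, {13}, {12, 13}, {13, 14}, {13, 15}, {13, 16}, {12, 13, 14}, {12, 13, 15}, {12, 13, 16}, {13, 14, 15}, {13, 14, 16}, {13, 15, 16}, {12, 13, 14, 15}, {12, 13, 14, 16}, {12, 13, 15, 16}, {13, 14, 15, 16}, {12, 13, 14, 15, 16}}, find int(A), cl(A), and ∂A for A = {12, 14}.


int(A) = {12}, cl(A) = {12, 14}, ∂A = {14}.

Closed sets in (X, τ) are complements of opens:
  closed(X, τ) = {∅, {12}, {14}, {15}, {16}, {12, 14}, {12, 15}, {12, 16}, {14, 15}, {14, 16}, {15, 16}, {12, 14, 15}, {12, 14, 16}, {12, 15, 16}, {14, 15, 16}, {12, 14, 15, 16}, {13, 14, 15, 16}, {12, 13, 14, 15, 16}}.
int(A) = ⋃ {U ∈ τ : U ⊆ A}. Opens contained in A: ∅, {12}.
Taking the union of these: int(A) = {12}.
cl(A) = ⋂ {C closed : A ⊆ C}. Closed sets containing A: {12, 14}, {12, 14, 15}, {12, 14, 16}, {12, 14, 15, 16}, {12, 13, 14, 15, 16}.
Intersecting these: cl(A) = {12, 14}.
∂A = cl(A) ∖ int(A) = {12, 14} ∖ {12} = {14}.


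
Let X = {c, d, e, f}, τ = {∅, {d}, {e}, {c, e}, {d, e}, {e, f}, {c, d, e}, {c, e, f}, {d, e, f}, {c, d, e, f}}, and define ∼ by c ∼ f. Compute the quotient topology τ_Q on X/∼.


X/∼ = {[c=f], [d], [e]}; |τ_Q| = 6.

Equivalence classes: [c=f], [d], [e].
Quotient map π: X → X/∼ sends c ↦ [c=f], d ↦ [d], e ↦ [e], f ↦ [c=f].
For each subset V ⊆ X/∼, compute π^{-1}(V) ⊆ X and check whether π^{-1}(V) ∈ τ. V is open in τ_Q iff π^{-1}(V) ∈ τ.
  V = {}: π^{-1}(V) = ∅ ∈ τ ✓.
  V = {[c=f]}: π^{-1}(V) = {c, f} ∉ τ ✗.
  V = {[d]}: π^{-1}(V) = {d} ∈ τ ✓.
  V = {[c=f], [d]}: π^{-1}(V) = {c, d, f} ∉ τ ✗.
  V = {[e]}: π^{-1}(V) = {e} ∈ τ ✓.
  V = {[c=f], [e]}: π^{-1}(V) = {c, e, f} ∈ τ ✓.
  V = {[d], [e]}: π^{-1}(V) = {d, e} ∈ τ ✓.
  V = {[c=f], [d], [e]}: π^{-1}(V) = {c, d, e, f} ∈ τ ✓.
Open sets in the quotient: τ_Q = {{}, {[d]}, {[e]}, {[c=f], [e]}, {[d], [e]}, {[c=f], [d], [e]}} (6 elements).


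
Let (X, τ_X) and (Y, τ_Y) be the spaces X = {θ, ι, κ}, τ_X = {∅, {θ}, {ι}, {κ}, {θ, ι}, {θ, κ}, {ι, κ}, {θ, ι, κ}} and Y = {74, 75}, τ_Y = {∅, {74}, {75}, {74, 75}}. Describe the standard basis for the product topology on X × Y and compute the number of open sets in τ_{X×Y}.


Basis B = {∅ × ∅, {θ} × {74}, {θ} × {75}, {ι} × {74}, {ι} × {75}, {κ} × {74}, {κ} × {75}, {θ} × {74, 75}, {θ, ι} × {74}, {θ, κ} × {74}, {θ, ι} × {75}, {θ, κ} × {75}, {ι} × {74, 75}, {ι, κ} × {74}, {ι, κ} × {75}, {κ} × {74, 75}, {θ, ι, κ} × {74}, {θ, ι, κ} × {75}, {θ, ι} × {74, 75}, {θ, κ} × {74, 75}, {ι, κ} × {74, 75}, {θ, ι, κ} × {74, 75}}; |τ_{X×Y}| = 64.

Enumerate products U × V with U ∈ τ_X, V ∈ τ_Y (deduplicated):
  ∅ × ∅ = {} (∅)
  {θ} × {74} = {(θ,74)}
  {θ} × {75} = {(θ,75)}
  {ι} × {74} = {(ι,74)}
  {ι} × {75} = {(ι,75)}
  {κ} × {74} = {(κ,74)}
  {κ} × {75} = {(κ,75)}
  {θ} × {74, 75} = {(θ,74), (θ,75)}
  {θ, ι} × {74} = {(θ,74), (ι,74)}
  {θ, κ} × {74} = {(θ,74), (κ,74)}
  {θ, ι} × {75} = {(θ,75), (ι,75)}
  {θ, κ} × {75} = {(θ,75), (κ,75)}
  {ι} × {74, 75} = {(ι,74), (ι,75)}
  {ι, κ} × {74} = {(ι,74), (κ,74)}
  {ι, κ} × {75} = {(ι,75), (κ,75)}
  {κ} × {74, 75} = {(κ,74), (κ,75)}
  {θ, ι, κ} × {74} = {(θ,74), (ι,74), (κ,74)}
  {θ, ι, κ} × {75} = {(θ,75), (ι,75), (κ,75)}
  {θ, ι} × {74, 75} = {(θ,74), (θ,75), (ι,74), (ι,75)}
  {θ, κ} × {74, 75} = {(θ,74), (θ,75), (κ,74), (κ,75)}
  {ι, κ} × {74, 75} = {(ι,74), (ι,75), (κ,74), (κ,75)}
  {θ, ι, κ} × {74, 75} = {(θ,74), (θ,75), (ι,74), (ι,75), (κ,74), (κ,75)}
These 22 distinct sets form the basis B.
Close under arbitrary unions to get τ_{X×Y}; counting gives |τ_{X×Y}| = 64.


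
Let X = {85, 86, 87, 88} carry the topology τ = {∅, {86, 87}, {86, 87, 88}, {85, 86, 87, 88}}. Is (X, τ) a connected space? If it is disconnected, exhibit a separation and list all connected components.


(X, τ) is connected.

Find clopen sets (U ∈ τ with X ∖ U ∈ τ):
  U = ∅, X ∖ U = {85, 86, 87, 88} — both open, so U is clopen.
  U = {85, 86, 87, 88}, X ∖ U = ∅ — both open, so U is clopen.
Only trivial clopens (∅ and X) exist, so (X, τ) is connected.
Compute connected components by grouping points that agree on all clopens:
  component: {85, 86, 87, 88}


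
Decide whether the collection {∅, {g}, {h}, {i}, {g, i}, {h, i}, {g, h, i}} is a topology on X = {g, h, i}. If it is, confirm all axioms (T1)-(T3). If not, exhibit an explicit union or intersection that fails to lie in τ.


τ is NOT a topology on X.

Axiom (T1): ∅ ∈ τ? Yes; X ∈ τ? Yes.
Axiom (T2/T3): check pairwise unions and intersections of members of τ.
Counterexample for (T2): {g} ∪ {h} = {g, h} ∉ τ. Therefore τ is NOT a topology.


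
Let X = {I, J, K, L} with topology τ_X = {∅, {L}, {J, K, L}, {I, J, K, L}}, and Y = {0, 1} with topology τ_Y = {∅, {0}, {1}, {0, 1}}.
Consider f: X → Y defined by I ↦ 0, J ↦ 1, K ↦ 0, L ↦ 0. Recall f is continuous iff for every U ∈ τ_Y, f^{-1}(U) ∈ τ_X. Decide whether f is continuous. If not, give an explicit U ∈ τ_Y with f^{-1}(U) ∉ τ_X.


f is NOT continuous.

Compute f^{-1}(U) for each U ∈ τ_Y:
  U = ∅: f^{-1}(U) = ∅ ∈ τ_X ✓.
  U = {0}: f^{-1}(U) = {I, K, L} ∉ τ_X ✗.
  U = {1}: f^{-1}(U) = {J} ∉ τ_X ✗.
  U = {0, 1}: f^{-1}(U) = {I, J, K, L} ∈ τ_X ✓.
Found U = {0} with f^{-1}(U) = {I, K, L} not in τ_X. Therefore f is NOT continuous.


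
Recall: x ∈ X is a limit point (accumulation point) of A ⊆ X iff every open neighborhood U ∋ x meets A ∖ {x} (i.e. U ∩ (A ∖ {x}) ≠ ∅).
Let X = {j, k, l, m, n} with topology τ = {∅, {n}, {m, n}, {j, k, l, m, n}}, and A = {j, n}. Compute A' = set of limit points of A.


A' = {j, k, l, m}

For each x ∈ X, list the open sets U ∈ τ with x ∈ U, then check whether U ∩ (A ∖ {x}) ≠ ∅ for every such U.
  x = j: opens ∋ x are {j, k, l, m, n}; each meets A ∖ {j}, so x IS a limit point.
  x = k: opens ∋ x are {j, k, l, m, n}; each meets A ∖ {k}, so x IS a limit point.
  x = l: opens ∋ x are {j, k, l, m, n}; each meets A ∖ {l}, so x IS a limit point.
  x = m: opens ∋ x are {m, n}, {j, k, l, m, n}; each meets A ∖ {m}, so x IS a limit point.
  x = n: open {n} ∋ x has {n} ∩ (A ∖ {n}) = ∅, so x is NOT a limit point.
Collecting: A' = {j, k, l, m}.


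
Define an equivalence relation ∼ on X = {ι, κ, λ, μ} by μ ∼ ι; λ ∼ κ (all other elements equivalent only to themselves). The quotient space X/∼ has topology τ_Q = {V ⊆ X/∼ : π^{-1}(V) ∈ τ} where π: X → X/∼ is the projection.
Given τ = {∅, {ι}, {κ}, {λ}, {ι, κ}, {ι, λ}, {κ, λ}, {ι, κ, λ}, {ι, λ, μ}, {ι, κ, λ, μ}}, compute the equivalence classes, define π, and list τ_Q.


X/∼ = {[ι=μ], [κ=λ]}; |τ_Q| = 3.

Equivalence classes: [ι=μ], [κ=λ].
Quotient map π: X → X/∼ sends ι ↦ [ι=μ], κ ↦ [κ=λ], λ ↦ [κ=λ], μ ↦ [ι=μ].
For each subset V ⊆ X/∼, compute π^{-1}(V) ⊆ X and check whether π^{-1}(V) ∈ τ. V is open in τ_Q iff π^{-1}(V) ∈ τ.
  V = {}: π^{-1}(V) = ∅ ∈ τ ✓.
  V = {[ι=μ]}: π^{-1}(V) = {ι, μ} ∉ τ ✗.
  V = {[κ=λ]}: π^{-1}(V) = {κ, λ} ∈ τ ✓.
  V = {[ι=μ], [κ=λ]}: π^{-1}(V) = {ι, κ, λ, μ} ∈ τ ✓.
Open sets in the quotient: τ_Q = {{}, {[κ=λ]}, {[ι=μ], [κ=λ]}} (3 elements).


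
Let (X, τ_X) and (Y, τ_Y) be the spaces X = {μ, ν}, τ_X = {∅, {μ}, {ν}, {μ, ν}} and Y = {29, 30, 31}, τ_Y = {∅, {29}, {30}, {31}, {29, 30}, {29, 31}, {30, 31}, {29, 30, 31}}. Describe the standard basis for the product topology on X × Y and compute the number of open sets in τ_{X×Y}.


Basis B = {∅ × ∅, {μ} × {29}, {μ} × {30}, {μ} × {31}, {ν} × {29}, {ν} × {30}, {ν} × {31}, {μ} × {29, 30}, {μ} × {29, 31}, {μ, ν} × {29}, {μ} × {30, 31}, {μ, ν} × {30}, {μ, ν} × {31}, {ν} × {29, 30}, {ν} × {29, 31}, {ν} × {30, 31}, {μ} × {29, 30, 31}, {ν} × {29, 30, 31}, {μ, ν} × {29, 30}, {μ, ν} × {29, 31}, {μ, ν} × {30, 31}, {μ, ν} × {29, 30, 31}}; |τ_{X×Y}| = 64.

Enumerate products U × V with U ∈ τ_X, V ∈ τ_Y (deduplicated):
  ∅ × ∅ = {} (∅)
  {μ} × {29} = {(μ,29)}
  {μ} × {30} = {(μ,30)}
  {μ} × {31} = {(μ,31)}
  {ν} × {29} = {(ν,29)}
  {ν} × {30} = {(ν,30)}
  {ν} × {31} = {(ν,31)}
  {μ} × {29, 30} = {(μ,29), (μ,30)}
  {μ} × {29, 31} = {(μ,29), (μ,31)}
  {μ, ν} × {29} = {(μ,29), (ν,29)}
  {μ} × {30, 31} = {(μ,30), (μ,31)}
  {μ, ν} × {30} = {(μ,30), (ν,30)}
  {μ, ν} × {31} = {(μ,31), (ν,31)}
  {ν} × {29, 30} = {(ν,29), (ν,30)}
  {ν} × {29, 31} = {(ν,29), (ν,31)}
  {ν} × {30, 31} = {(ν,30), (ν,31)}
  {μ} × {29, 30, 31} = {(μ,29), (μ,30), (μ,31)}
  {ν} × {29, 30, 31} = {(ν,29), (ν,30), (ν,31)}
  {μ, ν} × {29, 30} = {(μ,29), (μ,30), (ν,29), (ν,30)}
  {μ, ν} × {29, 31} = {(μ,29), (μ,31), (ν,29), (ν,31)}
  {μ, ν} × {30, 31} = {(μ,30), (μ,31), (ν,30), (ν,31)}
  {μ, ν} × {29, 30, 31} = {(μ,29), (μ,30), (μ,31), (ν,29), (ν,30), (ν,31)}
These 22 distinct sets form the basis B.
Close under arbitrary unions to get τ_{X×Y}; counting gives |τ_{X×Y}| = 64.


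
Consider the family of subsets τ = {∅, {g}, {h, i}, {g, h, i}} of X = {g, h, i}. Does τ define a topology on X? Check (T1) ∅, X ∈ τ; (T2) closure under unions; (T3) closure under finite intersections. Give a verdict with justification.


τ IS a topology on X.

Axiom (T1): ∅ ∈ τ? Yes; X ∈ τ? Yes.
Axiom (T2/T3): check pairwise unions and intersections of members of τ.
All pairwise intersections and unions checked — each lies in τ. Therefore τ satisfies (T1), (T2), (T3): it IS a topology on X.


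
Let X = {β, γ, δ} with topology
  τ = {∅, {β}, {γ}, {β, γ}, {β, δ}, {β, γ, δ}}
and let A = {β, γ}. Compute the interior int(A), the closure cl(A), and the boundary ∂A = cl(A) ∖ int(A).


int(A) = {β, γ}, cl(A) = {β, γ, δ}, ∂A = {δ}.

Closed sets in (X, τ) are complements of opens:
  closed(X, τ) = {∅, {γ}, {δ}, {β, δ}, {γ, δ}, {β, γ, δ}}.
int(A) = ⋃ {U ∈ τ : U ⊆ A}. Opens contained in A: ∅, {β}, {γ}, {β, γ}.
Taking the union of these: int(A) = {β, γ}.
cl(A) = ⋂ {C closed : A ⊆ C}. Closed sets containing A: {β, γ, δ}.
Intersecting these: cl(A) = {β, γ, δ}.
∂A = cl(A) ∖ int(A) = {β, γ, δ} ∖ {β, γ} = {δ}.
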